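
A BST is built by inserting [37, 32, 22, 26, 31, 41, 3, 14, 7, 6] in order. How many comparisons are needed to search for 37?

Search path for 37: 37
Found: True
Comparisons: 1


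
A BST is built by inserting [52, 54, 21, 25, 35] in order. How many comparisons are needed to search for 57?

Search path for 57: 52 -> 54
Found: False
Comparisons: 2


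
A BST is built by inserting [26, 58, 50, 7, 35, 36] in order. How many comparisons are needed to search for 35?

Search path for 35: 26 -> 58 -> 50 -> 35
Found: True
Comparisons: 4


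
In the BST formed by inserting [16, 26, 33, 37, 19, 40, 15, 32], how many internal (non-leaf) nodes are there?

Tree built from: [16, 26, 33, 37, 19, 40, 15, 32]
Tree (level-order array): [16, 15, 26, None, None, 19, 33, None, None, 32, 37, None, None, None, 40]
Rule: An internal node has at least one child.
Per-node child counts:
  node 16: 2 child(ren)
  node 15: 0 child(ren)
  node 26: 2 child(ren)
  node 19: 0 child(ren)
  node 33: 2 child(ren)
  node 32: 0 child(ren)
  node 37: 1 child(ren)
  node 40: 0 child(ren)
Matching nodes: [16, 26, 33, 37]
Count of internal (non-leaf) nodes: 4


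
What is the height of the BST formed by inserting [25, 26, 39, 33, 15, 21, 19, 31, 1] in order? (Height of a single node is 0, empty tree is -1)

Insertion order: [25, 26, 39, 33, 15, 21, 19, 31, 1]
Tree (level-order array): [25, 15, 26, 1, 21, None, 39, None, None, 19, None, 33, None, None, None, 31]
Compute height bottom-up (empty subtree = -1):
  height(1) = 1 + max(-1, -1) = 0
  height(19) = 1 + max(-1, -1) = 0
  height(21) = 1 + max(0, -1) = 1
  height(15) = 1 + max(0, 1) = 2
  height(31) = 1 + max(-1, -1) = 0
  height(33) = 1 + max(0, -1) = 1
  height(39) = 1 + max(1, -1) = 2
  height(26) = 1 + max(-1, 2) = 3
  height(25) = 1 + max(2, 3) = 4
Height = 4


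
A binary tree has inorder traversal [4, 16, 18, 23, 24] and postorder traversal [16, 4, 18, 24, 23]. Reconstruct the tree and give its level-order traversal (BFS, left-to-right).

Inorder:   [4, 16, 18, 23, 24]
Postorder: [16, 4, 18, 24, 23]
Algorithm: postorder visits root last, so walk postorder right-to-left;
each value is the root of the current inorder slice — split it at that
value, recurse on the right subtree first, then the left.
Recursive splits:
  root=23; inorder splits into left=[4, 16, 18], right=[24]
  root=24; inorder splits into left=[], right=[]
  root=18; inorder splits into left=[4, 16], right=[]
  root=4; inorder splits into left=[], right=[16]
  root=16; inorder splits into left=[], right=[]
Reconstructed level-order: [23, 18, 24, 4, 16]


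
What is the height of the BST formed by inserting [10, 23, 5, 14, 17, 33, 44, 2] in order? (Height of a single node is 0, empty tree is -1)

Insertion order: [10, 23, 5, 14, 17, 33, 44, 2]
Tree (level-order array): [10, 5, 23, 2, None, 14, 33, None, None, None, 17, None, 44]
Compute height bottom-up (empty subtree = -1):
  height(2) = 1 + max(-1, -1) = 0
  height(5) = 1 + max(0, -1) = 1
  height(17) = 1 + max(-1, -1) = 0
  height(14) = 1 + max(-1, 0) = 1
  height(44) = 1 + max(-1, -1) = 0
  height(33) = 1 + max(-1, 0) = 1
  height(23) = 1 + max(1, 1) = 2
  height(10) = 1 + max(1, 2) = 3
Height = 3


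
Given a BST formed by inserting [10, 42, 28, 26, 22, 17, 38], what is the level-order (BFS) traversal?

Tree insertion order: [10, 42, 28, 26, 22, 17, 38]
Tree (level-order array): [10, None, 42, 28, None, 26, 38, 22, None, None, None, 17]
BFS from the root, enqueuing left then right child of each popped node:
  queue [10] -> pop 10, enqueue [42], visited so far: [10]
  queue [42] -> pop 42, enqueue [28], visited so far: [10, 42]
  queue [28] -> pop 28, enqueue [26, 38], visited so far: [10, 42, 28]
  queue [26, 38] -> pop 26, enqueue [22], visited so far: [10, 42, 28, 26]
  queue [38, 22] -> pop 38, enqueue [none], visited so far: [10, 42, 28, 26, 38]
  queue [22] -> pop 22, enqueue [17], visited so far: [10, 42, 28, 26, 38, 22]
  queue [17] -> pop 17, enqueue [none], visited so far: [10, 42, 28, 26, 38, 22, 17]
Result: [10, 42, 28, 26, 38, 22, 17]


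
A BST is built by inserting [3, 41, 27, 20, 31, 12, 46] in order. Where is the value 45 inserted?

Starting tree (level order): [3, None, 41, 27, 46, 20, 31, None, None, 12]
Insertion path: 3 -> 41 -> 46
Result: insert 45 as left child of 46
Final tree (level order): [3, None, 41, 27, 46, 20, 31, 45, None, 12]


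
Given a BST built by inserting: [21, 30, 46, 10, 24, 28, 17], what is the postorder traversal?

Tree insertion order: [21, 30, 46, 10, 24, 28, 17]
Tree (level-order array): [21, 10, 30, None, 17, 24, 46, None, None, None, 28]
Postorder traversal: [17, 10, 28, 24, 46, 30, 21]


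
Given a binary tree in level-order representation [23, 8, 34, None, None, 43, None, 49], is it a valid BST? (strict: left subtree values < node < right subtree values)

Level-order array: [23, 8, 34, None, None, 43, None, 49]
Validate using subtree bounds (lo, hi): at each node, require lo < value < hi,
then recurse left with hi=value and right with lo=value.
Preorder trace (stopping at first violation):
  at node 23 with bounds (-inf, +inf): OK
  at node 8 with bounds (-inf, 23): OK
  at node 34 with bounds (23, +inf): OK
  at node 43 with bounds (23, 34): VIOLATION
Node 43 violates its bound: not (23 < 43 < 34).
Result: Not a valid BST


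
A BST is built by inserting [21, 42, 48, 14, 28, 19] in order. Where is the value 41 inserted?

Starting tree (level order): [21, 14, 42, None, 19, 28, 48]
Insertion path: 21 -> 42 -> 28
Result: insert 41 as right child of 28
Final tree (level order): [21, 14, 42, None, 19, 28, 48, None, None, None, 41]


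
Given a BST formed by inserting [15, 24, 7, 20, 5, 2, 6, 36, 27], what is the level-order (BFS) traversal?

Tree insertion order: [15, 24, 7, 20, 5, 2, 6, 36, 27]
Tree (level-order array): [15, 7, 24, 5, None, 20, 36, 2, 6, None, None, 27]
BFS from the root, enqueuing left then right child of each popped node:
  queue [15] -> pop 15, enqueue [7, 24], visited so far: [15]
  queue [7, 24] -> pop 7, enqueue [5], visited so far: [15, 7]
  queue [24, 5] -> pop 24, enqueue [20, 36], visited so far: [15, 7, 24]
  queue [5, 20, 36] -> pop 5, enqueue [2, 6], visited so far: [15, 7, 24, 5]
  queue [20, 36, 2, 6] -> pop 20, enqueue [none], visited so far: [15, 7, 24, 5, 20]
  queue [36, 2, 6] -> pop 36, enqueue [27], visited so far: [15, 7, 24, 5, 20, 36]
  queue [2, 6, 27] -> pop 2, enqueue [none], visited so far: [15, 7, 24, 5, 20, 36, 2]
  queue [6, 27] -> pop 6, enqueue [none], visited so far: [15, 7, 24, 5, 20, 36, 2, 6]
  queue [27] -> pop 27, enqueue [none], visited so far: [15, 7, 24, 5, 20, 36, 2, 6, 27]
Result: [15, 7, 24, 5, 20, 36, 2, 6, 27]


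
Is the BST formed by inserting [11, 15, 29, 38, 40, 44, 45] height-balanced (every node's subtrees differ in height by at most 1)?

Tree (level-order array): [11, None, 15, None, 29, None, 38, None, 40, None, 44, None, 45]
Definition: a tree is height-balanced if, at every node, |h(left) - h(right)| <= 1 (empty subtree has height -1).
Bottom-up per-node check:
  node 45: h_left=-1, h_right=-1, diff=0 [OK], height=0
  node 44: h_left=-1, h_right=0, diff=1 [OK], height=1
  node 40: h_left=-1, h_right=1, diff=2 [FAIL (|-1-1|=2 > 1)], height=2
  node 38: h_left=-1, h_right=2, diff=3 [FAIL (|-1-2|=3 > 1)], height=3
  node 29: h_left=-1, h_right=3, diff=4 [FAIL (|-1-3|=4 > 1)], height=4
  node 15: h_left=-1, h_right=4, diff=5 [FAIL (|-1-4|=5 > 1)], height=5
  node 11: h_left=-1, h_right=5, diff=6 [FAIL (|-1-5|=6 > 1)], height=6
Node 40 violates the condition: |-1 - 1| = 2 > 1.
Result: Not balanced


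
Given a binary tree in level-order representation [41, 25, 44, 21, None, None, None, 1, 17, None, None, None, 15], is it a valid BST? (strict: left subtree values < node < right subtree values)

Level-order array: [41, 25, 44, 21, None, None, None, 1, 17, None, None, None, 15]
Validate using subtree bounds (lo, hi): at each node, require lo < value < hi,
then recurse left with hi=value and right with lo=value.
Preorder trace (stopping at first violation):
  at node 41 with bounds (-inf, +inf): OK
  at node 25 with bounds (-inf, 41): OK
  at node 21 with bounds (-inf, 25): OK
  at node 1 with bounds (-inf, 21): OK
  at node 17 with bounds (21, 25): VIOLATION
Node 17 violates its bound: not (21 < 17 < 25).
Result: Not a valid BST


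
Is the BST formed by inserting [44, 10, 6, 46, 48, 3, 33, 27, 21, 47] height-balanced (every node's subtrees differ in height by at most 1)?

Tree (level-order array): [44, 10, 46, 6, 33, None, 48, 3, None, 27, None, 47, None, None, None, 21]
Definition: a tree is height-balanced if, at every node, |h(left) - h(right)| <= 1 (empty subtree has height -1).
Bottom-up per-node check:
  node 3: h_left=-1, h_right=-1, diff=0 [OK], height=0
  node 6: h_left=0, h_right=-1, diff=1 [OK], height=1
  node 21: h_left=-1, h_right=-1, diff=0 [OK], height=0
  node 27: h_left=0, h_right=-1, diff=1 [OK], height=1
  node 33: h_left=1, h_right=-1, diff=2 [FAIL (|1--1|=2 > 1)], height=2
  node 10: h_left=1, h_right=2, diff=1 [OK], height=3
  node 47: h_left=-1, h_right=-1, diff=0 [OK], height=0
  node 48: h_left=0, h_right=-1, diff=1 [OK], height=1
  node 46: h_left=-1, h_right=1, diff=2 [FAIL (|-1-1|=2 > 1)], height=2
  node 44: h_left=3, h_right=2, diff=1 [OK], height=4
Node 33 violates the condition: |1 - -1| = 2 > 1.
Result: Not balanced


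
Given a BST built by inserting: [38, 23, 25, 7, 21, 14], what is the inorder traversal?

Tree insertion order: [38, 23, 25, 7, 21, 14]
Tree (level-order array): [38, 23, None, 7, 25, None, 21, None, None, 14]
Inorder traversal: [7, 14, 21, 23, 25, 38]


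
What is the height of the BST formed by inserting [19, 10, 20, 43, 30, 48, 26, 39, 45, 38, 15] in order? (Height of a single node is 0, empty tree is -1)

Insertion order: [19, 10, 20, 43, 30, 48, 26, 39, 45, 38, 15]
Tree (level-order array): [19, 10, 20, None, 15, None, 43, None, None, 30, 48, 26, 39, 45, None, None, None, 38]
Compute height bottom-up (empty subtree = -1):
  height(15) = 1 + max(-1, -1) = 0
  height(10) = 1 + max(-1, 0) = 1
  height(26) = 1 + max(-1, -1) = 0
  height(38) = 1 + max(-1, -1) = 0
  height(39) = 1 + max(0, -1) = 1
  height(30) = 1 + max(0, 1) = 2
  height(45) = 1 + max(-1, -1) = 0
  height(48) = 1 + max(0, -1) = 1
  height(43) = 1 + max(2, 1) = 3
  height(20) = 1 + max(-1, 3) = 4
  height(19) = 1 + max(1, 4) = 5
Height = 5


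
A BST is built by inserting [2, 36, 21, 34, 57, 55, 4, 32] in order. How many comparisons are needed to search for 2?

Search path for 2: 2
Found: True
Comparisons: 1


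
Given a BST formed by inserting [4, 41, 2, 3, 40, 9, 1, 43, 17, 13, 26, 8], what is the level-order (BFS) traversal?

Tree insertion order: [4, 41, 2, 3, 40, 9, 1, 43, 17, 13, 26, 8]
Tree (level-order array): [4, 2, 41, 1, 3, 40, 43, None, None, None, None, 9, None, None, None, 8, 17, None, None, 13, 26]
BFS from the root, enqueuing left then right child of each popped node:
  queue [4] -> pop 4, enqueue [2, 41], visited so far: [4]
  queue [2, 41] -> pop 2, enqueue [1, 3], visited so far: [4, 2]
  queue [41, 1, 3] -> pop 41, enqueue [40, 43], visited so far: [4, 2, 41]
  queue [1, 3, 40, 43] -> pop 1, enqueue [none], visited so far: [4, 2, 41, 1]
  queue [3, 40, 43] -> pop 3, enqueue [none], visited so far: [4, 2, 41, 1, 3]
  queue [40, 43] -> pop 40, enqueue [9], visited so far: [4, 2, 41, 1, 3, 40]
  queue [43, 9] -> pop 43, enqueue [none], visited so far: [4, 2, 41, 1, 3, 40, 43]
  queue [9] -> pop 9, enqueue [8, 17], visited so far: [4, 2, 41, 1, 3, 40, 43, 9]
  queue [8, 17] -> pop 8, enqueue [none], visited so far: [4, 2, 41, 1, 3, 40, 43, 9, 8]
  queue [17] -> pop 17, enqueue [13, 26], visited so far: [4, 2, 41, 1, 3, 40, 43, 9, 8, 17]
  queue [13, 26] -> pop 13, enqueue [none], visited so far: [4, 2, 41, 1, 3, 40, 43, 9, 8, 17, 13]
  queue [26] -> pop 26, enqueue [none], visited so far: [4, 2, 41, 1, 3, 40, 43, 9, 8, 17, 13, 26]
Result: [4, 2, 41, 1, 3, 40, 43, 9, 8, 17, 13, 26]


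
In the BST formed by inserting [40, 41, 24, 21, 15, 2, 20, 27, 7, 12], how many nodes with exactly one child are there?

Tree built from: [40, 41, 24, 21, 15, 2, 20, 27, 7, 12]
Tree (level-order array): [40, 24, 41, 21, 27, None, None, 15, None, None, None, 2, 20, None, 7, None, None, None, 12]
Rule: These are nodes with exactly 1 non-null child.
Per-node child counts:
  node 40: 2 child(ren)
  node 24: 2 child(ren)
  node 21: 1 child(ren)
  node 15: 2 child(ren)
  node 2: 1 child(ren)
  node 7: 1 child(ren)
  node 12: 0 child(ren)
  node 20: 0 child(ren)
  node 27: 0 child(ren)
  node 41: 0 child(ren)
Matching nodes: [21, 2, 7]
Count of nodes with exactly one child: 3


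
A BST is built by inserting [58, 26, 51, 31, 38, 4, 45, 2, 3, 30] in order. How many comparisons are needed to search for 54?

Search path for 54: 58 -> 26 -> 51
Found: False
Comparisons: 3


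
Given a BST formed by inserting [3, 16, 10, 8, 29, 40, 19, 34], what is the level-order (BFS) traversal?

Tree insertion order: [3, 16, 10, 8, 29, 40, 19, 34]
Tree (level-order array): [3, None, 16, 10, 29, 8, None, 19, 40, None, None, None, None, 34]
BFS from the root, enqueuing left then right child of each popped node:
  queue [3] -> pop 3, enqueue [16], visited so far: [3]
  queue [16] -> pop 16, enqueue [10, 29], visited so far: [3, 16]
  queue [10, 29] -> pop 10, enqueue [8], visited so far: [3, 16, 10]
  queue [29, 8] -> pop 29, enqueue [19, 40], visited so far: [3, 16, 10, 29]
  queue [8, 19, 40] -> pop 8, enqueue [none], visited so far: [3, 16, 10, 29, 8]
  queue [19, 40] -> pop 19, enqueue [none], visited so far: [3, 16, 10, 29, 8, 19]
  queue [40] -> pop 40, enqueue [34], visited so far: [3, 16, 10, 29, 8, 19, 40]
  queue [34] -> pop 34, enqueue [none], visited so far: [3, 16, 10, 29, 8, 19, 40, 34]
Result: [3, 16, 10, 29, 8, 19, 40, 34]


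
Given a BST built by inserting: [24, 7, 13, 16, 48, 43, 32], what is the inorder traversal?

Tree insertion order: [24, 7, 13, 16, 48, 43, 32]
Tree (level-order array): [24, 7, 48, None, 13, 43, None, None, 16, 32]
Inorder traversal: [7, 13, 16, 24, 32, 43, 48]


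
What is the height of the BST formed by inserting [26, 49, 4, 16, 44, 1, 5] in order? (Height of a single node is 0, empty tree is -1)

Insertion order: [26, 49, 4, 16, 44, 1, 5]
Tree (level-order array): [26, 4, 49, 1, 16, 44, None, None, None, 5]
Compute height bottom-up (empty subtree = -1):
  height(1) = 1 + max(-1, -1) = 0
  height(5) = 1 + max(-1, -1) = 0
  height(16) = 1 + max(0, -1) = 1
  height(4) = 1 + max(0, 1) = 2
  height(44) = 1 + max(-1, -1) = 0
  height(49) = 1 + max(0, -1) = 1
  height(26) = 1 + max(2, 1) = 3
Height = 3


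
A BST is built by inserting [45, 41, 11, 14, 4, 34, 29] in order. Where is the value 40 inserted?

Starting tree (level order): [45, 41, None, 11, None, 4, 14, None, None, None, 34, 29]
Insertion path: 45 -> 41 -> 11 -> 14 -> 34
Result: insert 40 as right child of 34
Final tree (level order): [45, 41, None, 11, None, 4, 14, None, None, None, 34, 29, 40]


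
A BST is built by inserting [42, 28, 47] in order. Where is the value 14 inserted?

Starting tree (level order): [42, 28, 47]
Insertion path: 42 -> 28
Result: insert 14 as left child of 28
Final tree (level order): [42, 28, 47, 14]


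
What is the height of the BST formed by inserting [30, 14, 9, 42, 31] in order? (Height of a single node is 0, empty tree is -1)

Insertion order: [30, 14, 9, 42, 31]
Tree (level-order array): [30, 14, 42, 9, None, 31]
Compute height bottom-up (empty subtree = -1):
  height(9) = 1 + max(-1, -1) = 0
  height(14) = 1 + max(0, -1) = 1
  height(31) = 1 + max(-1, -1) = 0
  height(42) = 1 + max(0, -1) = 1
  height(30) = 1 + max(1, 1) = 2
Height = 2


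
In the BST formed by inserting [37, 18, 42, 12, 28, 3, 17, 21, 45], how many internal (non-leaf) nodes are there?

Tree built from: [37, 18, 42, 12, 28, 3, 17, 21, 45]
Tree (level-order array): [37, 18, 42, 12, 28, None, 45, 3, 17, 21]
Rule: An internal node has at least one child.
Per-node child counts:
  node 37: 2 child(ren)
  node 18: 2 child(ren)
  node 12: 2 child(ren)
  node 3: 0 child(ren)
  node 17: 0 child(ren)
  node 28: 1 child(ren)
  node 21: 0 child(ren)
  node 42: 1 child(ren)
  node 45: 0 child(ren)
Matching nodes: [37, 18, 12, 28, 42]
Count of internal (non-leaf) nodes: 5


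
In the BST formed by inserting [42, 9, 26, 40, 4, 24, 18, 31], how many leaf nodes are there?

Tree built from: [42, 9, 26, 40, 4, 24, 18, 31]
Tree (level-order array): [42, 9, None, 4, 26, None, None, 24, 40, 18, None, 31]
Rule: A leaf has 0 children.
Per-node child counts:
  node 42: 1 child(ren)
  node 9: 2 child(ren)
  node 4: 0 child(ren)
  node 26: 2 child(ren)
  node 24: 1 child(ren)
  node 18: 0 child(ren)
  node 40: 1 child(ren)
  node 31: 0 child(ren)
Matching nodes: [4, 18, 31]
Count of leaf nodes: 3


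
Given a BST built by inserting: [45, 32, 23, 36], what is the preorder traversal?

Tree insertion order: [45, 32, 23, 36]
Tree (level-order array): [45, 32, None, 23, 36]
Preorder traversal: [45, 32, 23, 36]


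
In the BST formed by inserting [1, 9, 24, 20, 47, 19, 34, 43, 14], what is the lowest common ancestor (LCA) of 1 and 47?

Tree insertion order: [1, 9, 24, 20, 47, 19, 34, 43, 14]
Tree (level-order array): [1, None, 9, None, 24, 20, 47, 19, None, 34, None, 14, None, None, 43]
In a BST, the LCA of p=1, q=47 is the first node v on the
root-to-leaf path with p <= v <= q (go left if both < v, right if both > v).
Walk from root:
  at 1: 1 <= 1 <= 47, this is the LCA
LCA = 1


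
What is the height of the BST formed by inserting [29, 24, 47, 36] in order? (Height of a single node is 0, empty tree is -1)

Insertion order: [29, 24, 47, 36]
Tree (level-order array): [29, 24, 47, None, None, 36]
Compute height bottom-up (empty subtree = -1):
  height(24) = 1 + max(-1, -1) = 0
  height(36) = 1 + max(-1, -1) = 0
  height(47) = 1 + max(0, -1) = 1
  height(29) = 1 + max(0, 1) = 2
Height = 2


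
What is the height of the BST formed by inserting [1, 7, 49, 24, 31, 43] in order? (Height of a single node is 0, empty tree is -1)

Insertion order: [1, 7, 49, 24, 31, 43]
Tree (level-order array): [1, None, 7, None, 49, 24, None, None, 31, None, 43]
Compute height bottom-up (empty subtree = -1):
  height(43) = 1 + max(-1, -1) = 0
  height(31) = 1 + max(-1, 0) = 1
  height(24) = 1 + max(-1, 1) = 2
  height(49) = 1 + max(2, -1) = 3
  height(7) = 1 + max(-1, 3) = 4
  height(1) = 1 + max(-1, 4) = 5
Height = 5


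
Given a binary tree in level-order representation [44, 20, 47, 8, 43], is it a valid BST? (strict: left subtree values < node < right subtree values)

Level-order array: [44, 20, 47, 8, 43]
Validate using subtree bounds (lo, hi): at each node, require lo < value < hi,
then recurse left with hi=value and right with lo=value.
Preorder trace (stopping at first violation):
  at node 44 with bounds (-inf, +inf): OK
  at node 20 with bounds (-inf, 44): OK
  at node 8 with bounds (-inf, 20): OK
  at node 43 with bounds (20, 44): OK
  at node 47 with bounds (44, +inf): OK
No violation found at any node.
Result: Valid BST


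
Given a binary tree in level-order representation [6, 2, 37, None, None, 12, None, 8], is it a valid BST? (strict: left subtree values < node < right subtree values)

Level-order array: [6, 2, 37, None, None, 12, None, 8]
Validate using subtree bounds (lo, hi): at each node, require lo < value < hi,
then recurse left with hi=value and right with lo=value.
Preorder trace (stopping at first violation):
  at node 6 with bounds (-inf, +inf): OK
  at node 2 with bounds (-inf, 6): OK
  at node 37 with bounds (6, +inf): OK
  at node 12 with bounds (6, 37): OK
  at node 8 with bounds (6, 12): OK
No violation found at any node.
Result: Valid BST


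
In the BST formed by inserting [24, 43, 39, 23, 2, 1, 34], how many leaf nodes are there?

Tree built from: [24, 43, 39, 23, 2, 1, 34]
Tree (level-order array): [24, 23, 43, 2, None, 39, None, 1, None, 34]
Rule: A leaf has 0 children.
Per-node child counts:
  node 24: 2 child(ren)
  node 23: 1 child(ren)
  node 2: 1 child(ren)
  node 1: 0 child(ren)
  node 43: 1 child(ren)
  node 39: 1 child(ren)
  node 34: 0 child(ren)
Matching nodes: [1, 34]
Count of leaf nodes: 2


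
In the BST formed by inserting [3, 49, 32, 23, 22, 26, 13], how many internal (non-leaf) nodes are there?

Tree built from: [3, 49, 32, 23, 22, 26, 13]
Tree (level-order array): [3, None, 49, 32, None, 23, None, 22, 26, 13]
Rule: An internal node has at least one child.
Per-node child counts:
  node 3: 1 child(ren)
  node 49: 1 child(ren)
  node 32: 1 child(ren)
  node 23: 2 child(ren)
  node 22: 1 child(ren)
  node 13: 0 child(ren)
  node 26: 0 child(ren)
Matching nodes: [3, 49, 32, 23, 22]
Count of internal (non-leaf) nodes: 5


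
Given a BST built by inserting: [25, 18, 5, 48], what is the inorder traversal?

Tree insertion order: [25, 18, 5, 48]
Tree (level-order array): [25, 18, 48, 5]
Inorder traversal: [5, 18, 25, 48]


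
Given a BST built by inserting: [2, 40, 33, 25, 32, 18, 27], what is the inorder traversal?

Tree insertion order: [2, 40, 33, 25, 32, 18, 27]
Tree (level-order array): [2, None, 40, 33, None, 25, None, 18, 32, None, None, 27]
Inorder traversal: [2, 18, 25, 27, 32, 33, 40]


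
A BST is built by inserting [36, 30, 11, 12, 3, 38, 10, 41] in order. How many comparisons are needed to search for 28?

Search path for 28: 36 -> 30 -> 11 -> 12
Found: False
Comparisons: 4


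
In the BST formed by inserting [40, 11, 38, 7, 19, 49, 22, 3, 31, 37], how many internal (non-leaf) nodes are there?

Tree built from: [40, 11, 38, 7, 19, 49, 22, 3, 31, 37]
Tree (level-order array): [40, 11, 49, 7, 38, None, None, 3, None, 19, None, None, None, None, 22, None, 31, None, 37]
Rule: An internal node has at least one child.
Per-node child counts:
  node 40: 2 child(ren)
  node 11: 2 child(ren)
  node 7: 1 child(ren)
  node 3: 0 child(ren)
  node 38: 1 child(ren)
  node 19: 1 child(ren)
  node 22: 1 child(ren)
  node 31: 1 child(ren)
  node 37: 0 child(ren)
  node 49: 0 child(ren)
Matching nodes: [40, 11, 7, 38, 19, 22, 31]
Count of internal (non-leaf) nodes: 7


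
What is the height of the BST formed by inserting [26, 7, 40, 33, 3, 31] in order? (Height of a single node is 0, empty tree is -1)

Insertion order: [26, 7, 40, 33, 3, 31]
Tree (level-order array): [26, 7, 40, 3, None, 33, None, None, None, 31]
Compute height bottom-up (empty subtree = -1):
  height(3) = 1 + max(-1, -1) = 0
  height(7) = 1 + max(0, -1) = 1
  height(31) = 1 + max(-1, -1) = 0
  height(33) = 1 + max(0, -1) = 1
  height(40) = 1 + max(1, -1) = 2
  height(26) = 1 + max(1, 2) = 3
Height = 3


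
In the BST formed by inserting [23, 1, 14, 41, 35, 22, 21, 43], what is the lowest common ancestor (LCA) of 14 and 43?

Tree insertion order: [23, 1, 14, 41, 35, 22, 21, 43]
Tree (level-order array): [23, 1, 41, None, 14, 35, 43, None, 22, None, None, None, None, 21]
In a BST, the LCA of p=14, q=43 is the first node v on the
root-to-leaf path with p <= v <= q (go left if both < v, right if both > v).
Walk from root:
  at 23: 14 <= 23 <= 43, this is the LCA
LCA = 23


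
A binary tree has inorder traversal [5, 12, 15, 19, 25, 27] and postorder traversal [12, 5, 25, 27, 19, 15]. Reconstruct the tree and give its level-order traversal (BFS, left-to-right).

Inorder:   [5, 12, 15, 19, 25, 27]
Postorder: [12, 5, 25, 27, 19, 15]
Algorithm: postorder visits root last, so walk postorder right-to-left;
each value is the root of the current inorder slice — split it at that
value, recurse on the right subtree first, then the left.
Recursive splits:
  root=15; inorder splits into left=[5, 12], right=[19, 25, 27]
  root=19; inorder splits into left=[], right=[25, 27]
  root=27; inorder splits into left=[25], right=[]
  root=25; inorder splits into left=[], right=[]
  root=5; inorder splits into left=[], right=[12]
  root=12; inorder splits into left=[], right=[]
Reconstructed level-order: [15, 5, 19, 12, 27, 25]


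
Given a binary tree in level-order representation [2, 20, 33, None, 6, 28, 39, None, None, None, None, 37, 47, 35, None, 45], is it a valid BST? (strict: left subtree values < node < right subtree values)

Level-order array: [2, 20, 33, None, 6, 28, 39, None, None, None, None, 37, 47, 35, None, 45]
Validate using subtree bounds (lo, hi): at each node, require lo < value < hi,
then recurse left with hi=value and right with lo=value.
Preorder trace (stopping at first violation):
  at node 2 with bounds (-inf, +inf): OK
  at node 20 with bounds (-inf, 2): VIOLATION
Node 20 violates its bound: not (-inf < 20 < 2).
Result: Not a valid BST


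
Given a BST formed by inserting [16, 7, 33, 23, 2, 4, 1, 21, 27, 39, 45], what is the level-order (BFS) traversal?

Tree insertion order: [16, 7, 33, 23, 2, 4, 1, 21, 27, 39, 45]
Tree (level-order array): [16, 7, 33, 2, None, 23, 39, 1, 4, 21, 27, None, 45]
BFS from the root, enqueuing left then right child of each popped node:
  queue [16] -> pop 16, enqueue [7, 33], visited so far: [16]
  queue [7, 33] -> pop 7, enqueue [2], visited so far: [16, 7]
  queue [33, 2] -> pop 33, enqueue [23, 39], visited so far: [16, 7, 33]
  queue [2, 23, 39] -> pop 2, enqueue [1, 4], visited so far: [16, 7, 33, 2]
  queue [23, 39, 1, 4] -> pop 23, enqueue [21, 27], visited so far: [16, 7, 33, 2, 23]
  queue [39, 1, 4, 21, 27] -> pop 39, enqueue [45], visited so far: [16, 7, 33, 2, 23, 39]
  queue [1, 4, 21, 27, 45] -> pop 1, enqueue [none], visited so far: [16, 7, 33, 2, 23, 39, 1]
  queue [4, 21, 27, 45] -> pop 4, enqueue [none], visited so far: [16, 7, 33, 2, 23, 39, 1, 4]
  queue [21, 27, 45] -> pop 21, enqueue [none], visited so far: [16, 7, 33, 2, 23, 39, 1, 4, 21]
  queue [27, 45] -> pop 27, enqueue [none], visited so far: [16, 7, 33, 2, 23, 39, 1, 4, 21, 27]
  queue [45] -> pop 45, enqueue [none], visited so far: [16, 7, 33, 2, 23, 39, 1, 4, 21, 27, 45]
Result: [16, 7, 33, 2, 23, 39, 1, 4, 21, 27, 45]


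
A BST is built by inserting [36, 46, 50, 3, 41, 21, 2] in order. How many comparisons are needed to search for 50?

Search path for 50: 36 -> 46 -> 50
Found: True
Comparisons: 3


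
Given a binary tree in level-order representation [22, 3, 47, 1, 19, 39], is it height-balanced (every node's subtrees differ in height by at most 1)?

Tree (level-order array): [22, 3, 47, 1, 19, 39]
Definition: a tree is height-balanced if, at every node, |h(left) - h(right)| <= 1 (empty subtree has height -1).
Bottom-up per-node check:
  node 1: h_left=-1, h_right=-1, diff=0 [OK], height=0
  node 19: h_left=-1, h_right=-1, diff=0 [OK], height=0
  node 3: h_left=0, h_right=0, diff=0 [OK], height=1
  node 39: h_left=-1, h_right=-1, diff=0 [OK], height=0
  node 47: h_left=0, h_right=-1, diff=1 [OK], height=1
  node 22: h_left=1, h_right=1, diff=0 [OK], height=2
All nodes satisfy the balance condition.
Result: Balanced


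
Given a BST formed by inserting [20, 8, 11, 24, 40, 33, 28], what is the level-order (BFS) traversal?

Tree insertion order: [20, 8, 11, 24, 40, 33, 28]
Tree (level-order array): [20, 8, 24, None, 11, None, 40, None, None, 33, None, 28]
BFS from the root, enqueuing left then right child of each popped node:
  queue [20] -> pop 20, enqueue [8, 24], visited so far: [20]
  queue [8, 24] -> pop 8, enqueue [11], visited so far: [20, 8]
  queue [24, 11] -> pop 24, enqueue [40], visited so far: [20, 8, 24]
  queue [11, 40] -> pop 11, enqueue [none], visited so far: [20, 8, 24, 11]
  queue [40] -> pop 40, enqueue [33], visited so far: [20, 8, 24, 11, 40]
  queue [33] -> pop 33, enqueue [28], visited so far: [20, 8, 24, 11, 40, 33]
  queue [28] -> pop 28, enqueue [none], visited so far: [20, 8, 24, 11, 40, 33, 28]
Result: [20, 8, 24, 11, 40, 33, 28]


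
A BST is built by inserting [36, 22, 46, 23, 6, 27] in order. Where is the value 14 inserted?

Starting tree (level order): [36, 22, 46, 6, 23, None, None, None, None, None, 27]
Insertion path: 36 -> 22 -> 6
Result: insert 14 as right child of 6
Final tree (level order): [36, 22, 46, 6, 23, None, None, None, 14, None, 27]


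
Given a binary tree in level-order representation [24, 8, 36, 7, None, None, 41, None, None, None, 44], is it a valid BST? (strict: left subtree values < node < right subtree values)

Level-order array: [24, 8, 36, 7, None, None, 41, None, None, None, 44]
Validate using subtree bounds (lo, hi): at each node, require lo < value < hi,
then recurse left with hi=value and right with lo=value.
Preorder trace (stopping at first violation):
  at node 24 with bounds (-inf, +inf): OK
  at node 8 with bounds (-inf, 24): OK
  at node 7 with bounds (-inf, 8): OK
  at node 36 with bounds (24, +inf): OK
  at node 41 with bounds (36, +inf): OK
  at node 44 with bounds (41, +inf): OK
No violation found at any node.
Result: Valid BST


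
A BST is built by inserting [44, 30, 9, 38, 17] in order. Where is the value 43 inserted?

Starting tree (level order): [44, 30, None, 9, 38, None, 17]
Insertion path: 44 -> 30 -> 38
Result: insert 43 as right child of 38
Final tree (level order): [44, 30, None, 9, 38, None, 17, None, 43]


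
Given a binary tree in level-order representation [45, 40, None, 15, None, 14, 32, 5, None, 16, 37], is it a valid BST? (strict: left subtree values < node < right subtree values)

Level-order array: [45, 40, None, 15, None, 14, 32, 5, None, 16, 37]
Validate using subtree bounds (lo, hi): at each node, require lo < value < hi,
then recurse left with hi=value and right with lo=value.
Preorder trace (stopping at first violation):
  at node 45 with bounds (-inf, +inf): OK
  at node 40 with bounds (-inf, 45): OK
  at node 15 with bounds (-inf, 40): OK
  at node 14 with bounds (-inf, 15): OK
  at node 5 with bounds (-inf, 14): OK
  at node 32 with bounds (15, 40): OK
  at node 16 with bounds (15, 32): OK
  at node 37 with bounds (32, 40): OK
No violation found at any node.
Result: Valid BST


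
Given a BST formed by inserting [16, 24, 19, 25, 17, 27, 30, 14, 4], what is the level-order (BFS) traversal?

Tree insertion order: [16, 24, 19, 25, 17, 27, 30, 14, 4]
Tree (level-order array): [16, 14, 24, 4, None, 19, 25, None, None, 17, None, None, 27, None, None, None, 30]
BFS from the root, enqueuing left then right child of each popped node:
  queue [16] -> pop 16, enqueue [14, 24], visited so far: [16]
  queue [14, 24] -> pop 14, enqueue [4], visited so far: [16, 14]
  queue [24, 4] -> pop 24, enqueue [19, 25], visited so far: [16, 14, 24]
  queue [4, 19, 25] -> pop 4, enqueue [none], visited so far: [16, 14, 24, 4]
  queue [19, 25] -> pop 19, enqueue [17], visited so far: [16, 14, 24, 4, 19]
  queue [25, 17] -> pop 25, enqueue [27], visited so far: [16, 14, 24, 4, 19, 25]
  queue [17, 27] -> pop 17, enqueue [none], visited so far: [16, 14, 24, 4, 19, 25, 17]
  queue [27] -> pop 27, enqueue [30], visited so far: [16, 14, 24, 4, 19, 25, 17, 27]
  queue [30] -> pop 30, enqueue [none], visited so far: [16, 14, 24, 4, 19, 25, 17, 27, 30]
Result: [16, 14, 24, 4, 19, 25, 17, 27, 30]


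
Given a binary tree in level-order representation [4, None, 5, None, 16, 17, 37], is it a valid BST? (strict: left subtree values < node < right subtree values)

Level-order array: [4, None, 5, None, 16, 17, 37]
Validate using subtree bounds (lo, hi): at each node, require lo < value < hi,
then recurse left with hi=value and right with lo=value.
Preorder trace (stopping at first violation):
  at node 4 with bounds (-inf, +inf): OK
  at node 5 with bounds (4, +inf): OK
  at node 16 with bounds (5, +inf): OK
  at node 17 with bounds (5, 16): VIOLATION
Node 17 violates its bound: not (5 < 17 < 16).
Result: Not a valid BST


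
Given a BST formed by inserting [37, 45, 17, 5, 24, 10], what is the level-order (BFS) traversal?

Tree insertion order: [37, 45, 17, 5, 24, 10]
Tree (level-order array): [37, 17, 45, 5, 24, None, None, None, 10]
BFS from the root, enqueuing left then right child of each popped node:
  queue [37] -> pop 37, enqueue [17, 45], visited so far: [37]
  queue [17, 45] -> pop 17, enqueue [5, 24], visited so far: [37, 17]
  queue [45, 5, 24] -> pop 45, enqueue [none], visited so far: [37, 17, 45]
  queue [5, 24] -> pop 5, enqueue [10], visited so far: [37, 17, 45, 5]
  queue [24, 10] -> pop 24, enqueue [none], visited so far: [37, 17, 45, 5, 24]
  queue [10] -> pop 10, enqueue [none], visited so far: [37, 17, 45, 5, 24, 10]
Result: [37, 17, 45, 5, 24, 10]


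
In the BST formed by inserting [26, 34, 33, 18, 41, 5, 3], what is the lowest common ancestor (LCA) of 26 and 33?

Tree insertion order: [26, 34, 33, 18, 41, 5, 3]
Tree (level-order array): [26, 18, 34, 5, None, 33, 41, 3]
In a BST, the LCA of p=26, q=33 is the first node v on the
root-to-leaf path with p <= v <= q (go left if both < v, right if both > v).
Walk from root:
  at 26: 26 <= 26 <= 33, this is the LCA
LCA = 26


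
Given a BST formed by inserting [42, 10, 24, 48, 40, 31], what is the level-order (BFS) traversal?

Tree insertion order: [42, 10, 24, 48, 40, 31]
Tree (level-order array): [42, 10, 48, None, 24, None, None, None, 40, 31]
BFS from the root, enqueuing left then right child of each popped node:
  queue [42] -> pop 42, enqueue [10, 48], visited so far: [42]
  queue [10, 48] -> pop 10, enqueue [24], visited so far: [42, 10]
  queue [48, 24] -> pop 48, enqueue [none], visited so far: [42, 10, 48]
  queue [24] -> pop 24, enqueue [40], visited so far: [42, 10, 48, 24]
  queue [40] -> pop 40, enqueue [31], visited so far: [42, 10, 48, 24, 40]
  queue [31] -> pop 31, enqueue [none], visited so far: [42, 10, 48, 24, 40, 31]
Result: [42, 10, 48, 24, 40, 31]


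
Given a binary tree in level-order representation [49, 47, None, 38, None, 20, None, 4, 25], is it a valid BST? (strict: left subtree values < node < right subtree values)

Level-order array: [49, 47, None, 38, None, 20, None, 4, 25]
Validate using subtree bounds (lo, hi): at each node, require lo < value < hi,
then recurse left with hi=value and right with lo=value.
Preorder trace (stopping at first violation):
  at node 49 with bounds (-inf, +inf): OK
  at node 47 with bounds (-inf, 49): OK
  at node 38 with bounds (-inf, 47): OK
  at node 20 with bounds (-inf, 38): OK
  at node 4 with bounds (-inf, 20): OK
  at node 25 with bounds (20, 38): OK
No violation found at any node.
Result: Valid BST


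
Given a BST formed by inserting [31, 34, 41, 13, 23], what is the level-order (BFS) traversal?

Tree insertion order: [31, 34, 41, 13, 23]
Tree (level-order array): [31, 13, 34, None, 23, None, 41]
BFS from the root, enqueuing left then right child of each popped node:
  queue [31] -> pop 31, enqueue [13, 34], visited so far: [31]
  queue [13, 34] -> pop 13, enqueue [23], visited so far: [31, 13]
  queue [34, 23] -> pop 34, enqueue [41], visited so far: [31, 13, 34]
  queue [23, 41] -> pop 23, enqueue [none], visited so far: [31, 13, 34, 23]
  queue [41] -> pop 41, enqueue [none], visited so far: [31, 13, 34, 23, 41]
Result: [31, 13, 34, 23, 41]


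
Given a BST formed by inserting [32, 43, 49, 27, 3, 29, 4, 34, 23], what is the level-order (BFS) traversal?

Tree insertion order: [32, 43, 49, 27, 3, 29, 4, 34, 23]
Tree (level-order array): [32, 27, 43, 3, 29, 34, 49, None, 4, None, None, None, None, None, None, None, 23]
BFS from the root, enqueuing left then right child of each popped node:
  queue [32] -> pop 32, enqueue [27, 43], visited so far: [32]
  queue [27, 43] -> pop 27, enqueue [3, 29], visited so far: [32, 27]
  queue [43, 3, 29] -> pop 43, enqueue [34, 49], visited so far: [32, 27, 43]
  queue [3, 29, 34, 49] -> pop 3, enqueue [4], visited so far: [32, 27, 43, 3]
  queue [29, 34, 49, 4] -> pop 29, enqueue [none], visited so far: [32, 27, 43, 3, 29]
  queue [34, 49, 4] -> pop 34, enqueue [none], visited so far: [32, 27, 43, 3, 29, 34]
  queue [49, 4] -> pop 49, enqueue [none], visited so far: [32, 27, 43, 3, 29, 34, 49]
  queue [4] -> pop 4, enqueue [23], visited so far: [32, 27, 43, 3, 29, 34, 49, 4]
  queue [23] -> pop 23, enqueue [none], visited so far: [32, 27, 43, 3, 29, 34, 49, 4, 23]
Result: [32, 27, 43, 3, 29, 34, 49, 4, 23]


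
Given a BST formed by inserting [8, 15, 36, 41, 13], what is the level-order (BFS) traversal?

Tree insertion order: [8, 15, 36, 41, 13]
Tree (level-order array): [8, None, 15, 13, 36, None, None, None, 41]
BFS from the root, enqueuing left then right child of each popped node:
  queue [8] -> pop 8, enqueue [15], visited so far: [8]
  queue [15] -> pop 15, enqueue [13, 36], visited so far: [8, 15]
  queue [13, 36] -> pop 13, enqueue [none], visited so far: [8, 15, 13]
  queue [36] -> pop 36, enqueue [41], visited so far: [8, 15, 13, 36]
  queue [41] -> pop 41, enqueue [none], visited so far: [8, 15, 13, 36, 41]
Result: [8, 15, 13, 36, 41]


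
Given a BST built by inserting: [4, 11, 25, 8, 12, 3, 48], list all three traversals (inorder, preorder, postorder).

Tree insertion order: [4, 11, 25, 8, 12, 3, 48]
Tree (level-order array): [4, 3, 11, None, None, 8, 25, None, None, 12, 48]
Inorder (L, root, R): [3, 4, 8, 11, 12, 25, 48]
Preorder (root, L, R): [4, 3, 11, 8, 25, 12, 48]
Postorder (L, R, root): [3, 8, 12, 48, 25, 11, 4]


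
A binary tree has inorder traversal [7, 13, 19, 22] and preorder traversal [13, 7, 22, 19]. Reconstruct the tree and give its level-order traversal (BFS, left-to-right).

Inorder:  [7, 13, 19, 22]
Preorder: [13, 7, 22, 19]
Algorithm: preorder visits root first, so consume preorder in order;
for each root, split the current inorder slice at that value into
left-subtree inorder and right-subtree inorder, then recurse.
Recursive splits:
  root=13; inorder splits into left=[7], right=[19, 22]
  root=7; inorder splits into left=[], right=[]
  root=22; inorder splits into left=[19], right=[]
  root=19; inorder splits into left=[], right=[]
Reconstructed level-order: [13, 7, 22, 19]


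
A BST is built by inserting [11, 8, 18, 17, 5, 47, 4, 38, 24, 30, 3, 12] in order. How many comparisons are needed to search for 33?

Search path for 33: 11 -> 18 -> 47 -> 38 -> 24 -> 30
Found: False
Comparisons: 6


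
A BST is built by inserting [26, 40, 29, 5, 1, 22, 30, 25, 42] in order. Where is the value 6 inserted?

Starting tree (level order): [26, 5, 40, 1, 22, 29, 42, None, None, None, 25, None, 30]
Insertion path: 26 -> 5 -> 22
Result: insert 6 as left child of 22
Final tree (level order): [26, 5, 40, 1, 22, 29, 42, None, None, 6, 25, None, 30]


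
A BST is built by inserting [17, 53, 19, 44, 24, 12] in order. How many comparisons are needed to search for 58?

Search path for 58: 17 -> 53
Found: False
Comparisons: 2


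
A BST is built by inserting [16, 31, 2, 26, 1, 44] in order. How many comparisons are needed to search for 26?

Search path for 26: 16 -> 31 -> 26
Found: True
Comparisons: 3


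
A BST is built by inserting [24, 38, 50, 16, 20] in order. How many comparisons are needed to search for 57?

Search path for 57: 24 -> 38 -> 50
Found: False
Comparisons: 3


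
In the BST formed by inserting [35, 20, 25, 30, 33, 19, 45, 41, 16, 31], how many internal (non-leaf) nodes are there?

Tree built from: [35, 20, 25, 30, 33, 19, 45, 41, 16, 31]
Tree (level-order array): [35, 20, 45, 19, 25, 41, None, 16, None, None, 30, None, None, None, None, None, 33, 31]
Rule: An internal node has at least one child.
Per-node child counts:
  node 35: 2 child(ren)
  node 20: 2 child(ren)
  node 19: 1 child(ren)
  node 16: 0 child(ren)
  node 25: 1 child(ren)
  node 30: 1 child(ren)
  node 33: 1 child(ren)
  node 31: 0 child(ren)
  node 45: 1 child(ren)
  node 41: 0 child(ren)
Matching nodes: [35, 20, 19, 25, 30, 33, 45]
Count of internal (non-leaf) nodes: 7


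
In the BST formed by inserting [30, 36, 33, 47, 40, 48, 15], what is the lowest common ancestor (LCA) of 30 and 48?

Tree insertion order: [30, 36, 33, 47, 40, 48, 15]
Tree (level-order array): [30, 15, 36, None, None, 33, 47, None, None, 40, 48]
In a BST, the LCA of p=30, q=48 is the first node v on the
root-to-leaf path with p <= v <= q (go left if both < v, right if both > v).
Walk from root:
  at 30: 30 <= 30 <= 48, this is the LCA
LCA = 30


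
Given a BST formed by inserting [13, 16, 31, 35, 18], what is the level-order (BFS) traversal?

Tree insertion order: [13, 16, 31, 35, 18]
Tree (level-order array): [13, None, 16, None, 31, 18, 35]
BFS from the root, enqueuing left then right child of each popped node:
  queue [13] -> pop 13, enqueue [16], visited so far: [13]
  queue [16] -> pop 16, enqueue [31], visited so far: [13, 16]
  queue [31] -> pop 31, enqueue [18, 35], visited so far: [13, 16, 31]
  queue [18, 35] -> pop 18, enqueue [none], visited so far: [13, 16, 31, 18]
  queue [35] -> pop 35, enqueue [none], visited so far: [13, 16, 31, 18, 35]
Result: [13, 16, 31, 18, 35]
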